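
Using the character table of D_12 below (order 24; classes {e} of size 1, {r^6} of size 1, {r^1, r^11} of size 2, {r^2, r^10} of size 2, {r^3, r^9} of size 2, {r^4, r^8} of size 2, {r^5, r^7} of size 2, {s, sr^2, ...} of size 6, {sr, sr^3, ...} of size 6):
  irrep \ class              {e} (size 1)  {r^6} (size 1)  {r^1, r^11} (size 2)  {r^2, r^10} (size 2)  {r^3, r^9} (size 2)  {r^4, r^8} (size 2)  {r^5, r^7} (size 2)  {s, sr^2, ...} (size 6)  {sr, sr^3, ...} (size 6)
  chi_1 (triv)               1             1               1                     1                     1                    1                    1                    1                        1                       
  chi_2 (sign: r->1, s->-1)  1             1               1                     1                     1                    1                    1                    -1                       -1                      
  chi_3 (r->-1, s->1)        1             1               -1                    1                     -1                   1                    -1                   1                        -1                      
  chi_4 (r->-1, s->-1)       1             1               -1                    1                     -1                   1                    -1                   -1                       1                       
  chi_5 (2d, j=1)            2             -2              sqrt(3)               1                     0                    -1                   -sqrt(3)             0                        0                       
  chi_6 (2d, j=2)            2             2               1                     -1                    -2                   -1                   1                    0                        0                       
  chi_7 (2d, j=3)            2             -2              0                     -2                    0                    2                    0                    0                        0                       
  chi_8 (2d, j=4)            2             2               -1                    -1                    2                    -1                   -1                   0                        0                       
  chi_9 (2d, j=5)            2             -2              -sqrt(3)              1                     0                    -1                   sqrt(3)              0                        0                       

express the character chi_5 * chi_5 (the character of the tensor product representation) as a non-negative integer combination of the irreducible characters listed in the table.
chi_5 tensor chi_5 = chi_1 + chi_2 + chi_6 (all other irreducibles have multiplicity 0).

Solution. The character of a tensor product is the pointwise product (chi_5 * chi_5)(C) = chi_5(C) * chi_5(C):
  {e}: (2)*(2), {r^6}: (-2)*(-2), {r^1, r^11}: (sqrt(3))*(sqrt(3)), {r^2, r^10}: (1)*(1), {r^3, r^9}: (0)*(0), {r^4, r^8}: (-1)*(-1), {r^5, r^7}: (-sqrt(3))*(-sqrt(3)), {s, sr^2, ...}: (0)*(0), {sr, sr^3, ...}: (0)*(0)
so (chi_5 * chi_5) takes values
  {e} -> 4, {r^6} -> 4, {r^1, r^11} -> 3, {r^2, r^10} -> 1, {r^3, r^9} -> 0, {r^4, r^8} -> 1, {r^5, r^7} -> 3, {s, sr^2, ...} -> 0, {sr, sr^3, ...} -> 0.
Now take the inner product of this character with each irreducible chi from the table, <chi_5*chi_5, chi> = (1/24) sum_C |C| (chi_5*chi_5)(C) conj(chi(C)):
  <chi_5*chi_5, chi_1> = (1/24)[1*(4)*conj(1) + 1*(4)*conj(1) + 2*(3)*conj(1) + 2*(1)*conj(1) + 2*(0)*conj(1) + 2*(1)*conj(1) + 2*(3)*conj(1) + 6*(0)*conj(1) + 6*(0)*conj(1)]
      = (1/24)[(4) + (4) + (6) + (2) + (0) + (2) + (6) + (0) + (0)] = 24/24 = 1
  <chi_5*chi_5, chi_2> = (1/24)[1*(4)*conj(1) + 1*(4)*conj(1) + 2*(3)*conj(1) + 2*(1)*conj(1) + 2*(0)*conj(1) + 2*(1)*conj(1) + 2*(3)*conj(1) + 6*(0)*conj(-1) + 6*(0)*conj(-1)]
      = (1/24)[(4) + (4) + (6) + (2) + (0) + (2) + (6) + (0) + (0)] = 24/24 = 1
  <chi_5*chi_5, chi_3> = (1/24)[1*(4)*conj(1) + 1*(4)*conj(1) + 2*(3)*conj(-1) + 2*(1)*conj(1) + 2*(0)*conj(-1) + 2*(1)*conj(1) + 2*(3)*conj(-1) + 6*(0)*conj(1) + 6*(0)*conj(-1)]
      = (1/24)[(4) + (4) + (-6) + (2) + (0) + (2) + (-6) + (0) + (0)] = 0/24 = 0
  <chi_5*chi_5, chi_4> = (1/24)[1*(4)*conj(1) + 1*(4)*conj(1) + 2*(3)*conj(-1) + 2*(1)*conj(1) + 2*(0)*conj(-1) + 2*(1)*conj(1) + 2*(3)*conj(-1) + 6*(0)*conj(-1) + 6*(0)*conj(1)]
      = (1/24)[(4) + (4) + (-6) + (2) + (0) + (2) + (-6) + (0) + (0)] = 0/24 = 0
  <chi_5*chi_5, chi_5> = (1/24)[1*(4)*conj(2) + 1*(4)*conj(-2) + 2*(3)*conj(sqrt(3)) + 2*(1)*conj(1) + 2*(0)*conj(0) + 2*(1)*conj(-1) + 2*(3)*conj(-sqrt(3)) + 6*(0)*conj(0) + 6*(0)*conj(0)]
      = (1/24)[(8) + (-8) + (6*sqrt(3)) + (2) + (0) + (-2) + (-6*sqrt(3)) + (0) + (0)] = 0/24 = 0
  <chi_5*chi_5, chi_6> = (1/24)[1*(4)*conj(2) + 1*(4)*conj(2) + 2*(3)*conj(1) + 2*(1)*conj(-1) + 2*(0)*conj(-2) + 2*(1)*conj(-1) + 2*(3)*conj(1) + 6*(0)*conj(0) + 6*(0)*conj(0)]
      = (1/24)[(8) + (8) + (6) + (-2) + (0) + (-2) + (6) + (0) + (0)] = 24/24 = 1
  <chi_5*chi_5, chi_7> = (1/24)[1*(4)*conj(2) + 1*(4)*conj(-2) + 2*(3)*conj(0) + 2*(1)*conj(-2) + 2*(0)*conj(0) + 2*(1)*conj(2) + 2*(3)*conj(0) + 6*(0)*conj(0) + 6*(0)*conj(0)]
      = (1/24)[(8) + (-8) + (0) + (-4) + (0) + (4) + (0) + (0) + (0)] = 0/24 = 0
  <chi_5*chi_5, chi_8> = (1/24)[1*(4)*conj(2) + 1*(4)*conj(2) + 2*(3)*conj(-1) + 2*(1)*conj(-1) + 2*(0)*conj(2) + 2*(1)*conj(-1) + 2*(3)*conj(-1) + 6*(0)*conj(0) + 6*(0)*conj(0)]
      = (1/24)[(8) + (8) + (-6) + (-2) + (0) + (-2) + (-6) + (0) + (0)] = 0/24 = 0
  <chi_5*chi_5, chi_9> = (1/24)[1*(4)*conj(2) + 1*(4)*conj(-2) + 2*(3)*conj(-sqrt(3)) + 2*(1)*conj(1) + 2*(0)*conj(0) + 2*(1)*conj(-1) + 2*(3)*conj(sqrt(3)) + 6*(0)*conj(0) + 6*(0)*conj(0)]
      = (1/24)[(8) + (-8) + (-6*sqrt(3)) + (2) + (0) + (-2) + (6*sqrt(3)) + (0) + (0)] = 0/24 = 0
Hence the multiplicities are chi_1: 1, chi_2: 1, chi_6: 1. Dimension check: dim(chi_5)*dim(chi_5) = 2*2 = 4 and sum (mult * dim) = 1*1 + 1*1 + 1*2 = 4.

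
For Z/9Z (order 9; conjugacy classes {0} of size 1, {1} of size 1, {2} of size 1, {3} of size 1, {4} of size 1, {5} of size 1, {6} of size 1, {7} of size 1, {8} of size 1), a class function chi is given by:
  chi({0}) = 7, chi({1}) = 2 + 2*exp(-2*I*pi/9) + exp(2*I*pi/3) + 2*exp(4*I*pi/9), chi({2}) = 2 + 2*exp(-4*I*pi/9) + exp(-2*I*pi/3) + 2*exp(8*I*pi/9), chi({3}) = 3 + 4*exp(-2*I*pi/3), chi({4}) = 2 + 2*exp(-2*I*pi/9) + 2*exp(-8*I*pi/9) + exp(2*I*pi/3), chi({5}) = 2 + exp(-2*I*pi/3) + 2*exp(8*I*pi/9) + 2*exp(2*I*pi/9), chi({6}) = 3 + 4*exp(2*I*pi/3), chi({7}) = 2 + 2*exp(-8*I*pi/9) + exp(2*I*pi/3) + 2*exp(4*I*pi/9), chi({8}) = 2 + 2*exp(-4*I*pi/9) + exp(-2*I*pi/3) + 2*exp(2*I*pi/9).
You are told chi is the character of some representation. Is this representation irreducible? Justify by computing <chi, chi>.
Not irreducible (reducible): <chi, chi> = 13 > 1.

Derivation: <chi, chi> = (1/|G|) sum_C |C| * |chi(C)|^2 = (1/9)[1*|7|^2 + 1*|2 + 2*exp(-2*I*pi/9) + exp(2*I*pi/3) + 2*exp(4*I*pi/9)|^2 + 1*|2 + 2*exp(-4*I*pi/9) + exp(-2*I*pi/3) + 2*exp(8*I*pi/9)|^2 + 1*|3 + 4*exp(-2*I*pi/3)|^2 + 1*|2 + 2*exp(-2*I*pi/9) + 2*exp(-8*I*pi/9) + exp(2*I*pi/3)|^2 + 1*|2 + exp(-2*I*pi/3) + 2*exp(8*I*pi/9) + 2*exp(2*I*pi/9)|^2 + 1*|3 + 4*exp(2*I*pi/3)|^2 + 1*|2 + 2*exp(-8*I*pi/9) + exp(2*I*pi/3) + 2*exp(4*I*pi/9)|^2 + 1*|2 + 2*exp(-4*I*pi/9) + exp(-2*I*pi/3) + 2*exp(2*I*pi/9)|^2]
  = (1/9)[(49) + (13 + 6*exp(-2*I*pi/3) + 4*exp(-4*I*pi/9) + 6*exp(-2*I*pi/9) + 2*exp(-8*I*pi/9) + 2*exp(8*I*pi/9) + 6*exp(2*I*pi/9) + 4*exp(4*I*pi/9) + 6*exp(2*I*pi/3)) + (13 + 6*exp(-4*I*pi/9) + 6*exp(-2*I*pi/3) + 4*exp(-8*I*pi/9) + 2*exp(-2*I*pi/9) + 2*exp(2*I*pi/9) + 4*exp(8*I*pi/9) + 6*exp(2*I*pi/3) + 6*exp(4*I*pi/9)) + (13) + (13 + 6*exp(-2*I*pi/3) + 4*exp(-2*I*pi/9) + 6*exp(-8*I*pi/9) + 2*exp(-4*I*pi/9) + 2*exp(4*I*pi/9) + 6*exp(8*I*pi/9) + 4*exp(2*I*pi/9) + 6*exp(2*I*pi/3)) + (13 + 6*exp(-2*I*pi/3) + 4*exp(-2*I*pi/9) + 6*exp(-8*I*pi/9) + 2*exp(-4*I*pi/9) + 2*exp(4*I*pi/9) + 6*exp(8*I*pi/9) + 4*exp(2*I*pi/9) + 6*exp(2*I*pi/3)) + (13) + (13 + 6*exp(-4*I*pi/9) + 6*exp(-2*I*pi/3) + 4*exp(-8*I*pi/9) + 2*exp(-2*I*pi/9) + 2*exp(2*I*pi/9) + 4*exp(8*I*pi/9) + 6*exp(2*I*pi/3) + 6*exp(4*I*pi/9)) + (13 + 6*exp(-2*I*pi/3) + 4*exp(-4*I*pi/9) + 6*exp(-2*I*pi/9) + 2*exp(-8*I*pi/9) + 2*exp(8*I*pi/9) + 6*exp(2*I*pi/9) + 4*exp(4*I*pi/9) + 6*exp(2*I*pi/3))] = 117/9 = 13.
(Exp terms are combined using exp(i*s)*conj(exp(i*t)) = exp(i*(s-t)), and sums of them are collapsed using the identity that for every m > 1 the m distinct m-th roots of unity sum to 0, e.g. 1 + exp(2*I*pi/3) + exp(-2*I*pi/3) = 0.)
A character is irreducible iff <chi, chi> = 1, so this representation is reducible.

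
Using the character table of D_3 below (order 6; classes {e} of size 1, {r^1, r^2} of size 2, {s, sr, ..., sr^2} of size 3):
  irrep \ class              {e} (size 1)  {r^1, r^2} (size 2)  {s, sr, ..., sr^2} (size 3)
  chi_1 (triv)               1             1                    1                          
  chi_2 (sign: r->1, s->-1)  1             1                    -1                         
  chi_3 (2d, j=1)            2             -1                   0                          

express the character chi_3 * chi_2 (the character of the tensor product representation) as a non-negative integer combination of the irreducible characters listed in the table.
chi_3 tensor chi_2 = chi_3 (all other irreducibles have multiplicity 0).

Justification: The character of a tensor product is the pointwise product (chi_3 * chi_2)(C) = chi_3(C) * chi_2(C):
  {e}: (2)*(1), {r^1, r^2}: (-1)*(1), {s, sr, ..., sr^2}: (0)*(-1)
so (chi_3 * chi_2) takes values
  {e} -> 2, {r^1, r^2} -> -1, {s, sr, ..., sr^2} -> 0.
Now take the inner product of this character with each irreducible chi from the table, <chi_3*chi_2, chi> = (1/6) sum_C |C| (chi_3*chi_2)(C) conj(chi(C)):
  <chi_3*chi_2, chi_1> = (1/6)[1*(2)*conj(1) + 2*(-1)*conj(1) + 3*(0)*conj(1)]
      = (1/6)[(2) + (-2) + (0)] = 0/6 = 0
  <chi_3*chi_2, chi_2> = (1/6)[1*(2)*conj(1) + 2*(-1)*conj(1) + 3*(0)*conj(-1)]
      = (1/6)[(2) + (-2) + (0)] = 0/6 = 0
  <chi_3*chi_2, chi_3> = (1/6)[1*(2)*conj(2) + 2*(-1)*conj(-1) + 3*(0)*conj(0)]
      = (1/6)[(4) + (2) + (0)] = 6/6 = 1
Hence the multiplicities are chi_3: 1. Dimension check: dim(chi_3)*dim(chi_2) = 2*1 = 2 and sum (mult * dim) = 1*2 = 2.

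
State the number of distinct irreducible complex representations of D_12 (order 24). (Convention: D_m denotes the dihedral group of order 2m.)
9

Justification: The number of irreducible complex representations of a finite group equals its number of conjugacy classes. D_12 has 9 conjugacy classes (n/2 + 3 for n even), so D_12 (order 24) has exactly 9 irreducible complex representations.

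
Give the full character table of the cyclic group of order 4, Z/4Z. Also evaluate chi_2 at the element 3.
Character table of Z/4Z (irreps indexed chi_0,...,chi_3 with chi_k(m) = zeta_4^(k*m), zeta_4 = exp(2*pi*i/4)):
  irrep \ class  {0} (size 1)  {1} (size 1)  {2} (size 1)  {3} (size 1)
  chi_0          1             1             1             1           
  chi_1          1             I             -1            -I          
  chi_2          1             -1            1             -1          
  chi_3          1             -I            -1            I           

Spot check: chi_2(3) = zeta_4^(2*3) = zeta_4^6 = -1.

Details: Z/4Z is abelian, so all 4 irreducible complex representations are 1-dimensional. They are given by chi_k(m) = zeta_4^(k*m) for k = 0,...,3. Row orthogonality: sum_m chi_k(m) conj(chi_l(m)) = 4 * [k = l].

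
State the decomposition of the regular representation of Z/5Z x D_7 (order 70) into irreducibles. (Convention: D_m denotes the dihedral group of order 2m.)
Each irreducible V_i of dimension d_i appears with multiplicity d_i, i.e. rho_reg = (direct sum over all irreducibles V_i) d_i V_i. The irreducible dimensions for Z/5Z x D_7 are 1, 1, 1, 1, 1, 1, 1, 1, 1, 1, 2, 2, 2, 2, 2, 2, 2, 2, 2, 2, 2, 2, 2, 2, 2: 10 irreducibles of dimension 1, each with multiplicity 1; 15 irreducibles of dimension 2, each with multiplicity 2. Total dimension 10*1*1 + 15*2*2 = 70 = |G|.

Argument: General theorem: in the regular representation of a finite group G, each irreducible appears with multiplicity equal to its dimension. Check: dim(rho_reg) = sum d_i^2 = 1 + 1 + 1 + 1 + 1 + 1 + 1 + 1 + 1 + 1 + 4 + 4 + 4 + 4 + 4 + 4 + 4 + 4 + 4 + 4 + 4 + 4 + 4 + 4 + 4 = 70 = |G|.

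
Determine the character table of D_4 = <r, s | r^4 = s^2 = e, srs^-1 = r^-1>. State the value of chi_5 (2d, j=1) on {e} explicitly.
Conjugacy classes: {e} of size 1, {r^2} of size 1, {r^1, r^3} of size 2, {s, sr^2, ...} of size 2, {sr, sr^3, ...} of size 2.
Character table:
  irrep \ class              {e} (size 1)  {r^2} (size 1)  {r^1, r^3} (size 2)  {s, sr^2, ...} (size 2)  {sr, sr^3, ...} (size 2)
  chi_1 (triv)               1             1               1                    1                        1                       
  chi_2 (sign: r->1, s->-1)  1             1               1                    -1                       -1                      
  chi_3 (r->-1, s->1)        1             1               -1                   1                        -1                      
  chi_4 (r->-1, s->-1)       1             1               -1                   -1                       1                       
  chi_5 (2d, j=1)            2             -2              0                    0                        0                       

Spot check: chi_5 (2d, j=1) on {e} = 2.

Explanation: D_4 has order 2*4 = 8 with 5 conjugacy classes, hence 5 irreducibles. Sum of squared dims 1 + 1 + 1 + 1 + 4 = 8 = |G|. Linear characters come from the abelianisation; the 2-dimensional irreps have character r^k -> 2*cos(2*pi*j*k/4), reflections -> 0.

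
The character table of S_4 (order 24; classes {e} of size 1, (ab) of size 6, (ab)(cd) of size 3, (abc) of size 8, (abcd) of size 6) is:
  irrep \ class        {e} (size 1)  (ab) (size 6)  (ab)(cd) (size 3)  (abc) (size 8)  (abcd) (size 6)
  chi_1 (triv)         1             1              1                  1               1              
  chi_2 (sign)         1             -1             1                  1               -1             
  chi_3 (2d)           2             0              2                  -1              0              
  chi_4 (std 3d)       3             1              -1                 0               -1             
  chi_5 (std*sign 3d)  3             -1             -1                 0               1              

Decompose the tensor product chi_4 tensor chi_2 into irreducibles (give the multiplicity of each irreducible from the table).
chi_4 tensor chi_2 = chi_5 (all other irreducibles have multiplicity 0).

Solution. The character of a tensor product is the pointwise product (chi_4 * chi_2)(C) = chi_4(C) * chi_2(C):
  {e}: (3)*(1), (ab): (1)*(-1), (ab)(cd): (-1)*(1), (abc): (0)*(1), (abcd): (-1)*(-1)
so (chi_4 * chi_2) takes values
  {e} -> 3, (ab) -> -1, (ab)(cd) -> -1, (abc) -> 0, (abcd) -> 1.
Now take the inner product of this character with each irreducible chi from the table, <chi_4*chi_2, chi> = (1/24) sum_C |C| (chi_4*chi_2)(C) conj(chi(C)):
  <chi_4*chi_2, chi_1> = (1/24)[1*(3)*conj(1) + 6*(-1)*conj(1) + 3*(-1)*conj(1) + 8*(0)*conj(1) + 6*(1)*conj(1)]
      = (1/24)[(3) + (-6) + (-3) + (0) + (6)] = 0/24 = 0
  <chi_4*chi_2, chi_2> = (1/24)[1*(3)*conj(1) + 6*(-1)*conj(-1) + 3*(-1)*conj(1) + 8*(0)*conj(1) + 6*(1)*conj(-1)]
      = (1/24)[(3) + (6) + (-3) + (0) + (-6)] = 0/24 = 0
  <chi_4*chi_2, chi_3> = (1/24)[1*(3)*conj(2) + 6*(-1)*conj(0) + 3*(-1)*conj(2) + 8*(0)*conj(-1) + 6*(1)*conj(0)]
      = (1/24)[(6) + (0) + (-6) + (0) + (0)] = 0/24 = 0
  <chi_4*chi_2, chi_4> = (1/24)[1*(3)*conj(3) + 6*(-1)*conj(1) + 3*(-1)*conj(-1) + 8*(0)*conj(0) + 6*(1)*conj(-1)]
      = (1/24)[(9) + (-6) + (3) + (0) + (-6)] = 0/24 = 0
  <chi_4*chi_2, chi_5> = (1/24)[1*(3)*conj(3) + 6*(-1)*conj(-1) + 3*(-1)*conj(-1) + 8*(0)*conj(0) + 6*(1)*conj(1)]
      = (1/24)[(9) + (6) + (3) + (0) + (6)] = 24/24 = 1
Hence the multiplicities are chi_5: 1. Dimension check: dim(chi_4)*dim(chi_2) = 3*1 = 3 and sum (mult * dim) = 1*3 = 3.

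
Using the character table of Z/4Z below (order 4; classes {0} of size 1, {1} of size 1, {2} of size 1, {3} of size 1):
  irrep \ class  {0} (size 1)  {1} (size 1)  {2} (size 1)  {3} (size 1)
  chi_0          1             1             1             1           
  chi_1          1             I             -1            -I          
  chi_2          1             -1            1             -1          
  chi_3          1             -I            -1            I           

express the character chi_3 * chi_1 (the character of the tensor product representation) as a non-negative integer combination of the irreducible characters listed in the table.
chi_3 tensor chi_1 = chi_0 (all other irreducibles have multiplicity 0).

Proof sketch: The character of a tensor product is the pointwise product (chi_3 * chi_1)(C) = chi_3(C) * chi_1(C):
  {0}: (1)*(1), {1}: (-I)*(I), {2}: (-1)*(-1), {3}: (I)*(-I)
so (chi_3 * chi_1) takes values
  {0} -> 1, {1} -> 1, {2} -> 1, {3} -> 1.
Now take the inner product of this character with each irreducible chi from the table, <chi_3*chi_1, chi> = (1/4) sum_C |C| (chi_3*chi_1)(C) conj(chi(C)):
  <chi_3*chi_1, chi_0> = (1/4)[1*(1)*conj(1) + 1*(1)*conj(1) + 1*(1)*conj(1) + 1*(1)*conj(1)]
      = (1/4)[(1) + (1) + (1) + (1)] = 4/4 = 1
  <chi_3*chi_1, chi_1> = (1/4)[1*(1)*conj(1) + 1*(1)*conj(I) + 1*(1)*conj(-1) + 1*(1)*conj(-I)]
      = (1/4)[(1) + (-I) + (-1) + (I)] = 0/4 = 0
  <chi_3*chi_1, chi_2> = (1/4)[1*(1)*conj(1) + 1*(1)*conj(-1) + 1*(1)*conj(1) + 1*(1)*conj(-1)]
      = (1/4)[(1) + (-1) + (1) + (-1)] = 0/4 = 0
  <chi_3*chi_1, chi_3> = (1/4)[1*(1)*conj(1) + 1*(1)*conj(-I) + 1*(1)*conj(-1) + 1*(1)*conj(I)]
      = (1/4)[(1) + (I) + (-1) + (-I)] = 0/4 = 0
(Exp terms are combined using exp(i*s)*conj(exp(i*t)) = exp(i*(s-t)), and sums of them are collapsed using the identity that for every m > 1 the m distinct m-th roots of unity sum to 0, e.g. 1 + exp(2*I*pi/3) + exp(-2*I*pi/3) = 0.)
Hence the multiplicities are chi_0: 1. Dimension check: dim(chi_3)*dim(chi_1) = 1*1 = 1 and sum (mult * dim) = 1*1 = 1.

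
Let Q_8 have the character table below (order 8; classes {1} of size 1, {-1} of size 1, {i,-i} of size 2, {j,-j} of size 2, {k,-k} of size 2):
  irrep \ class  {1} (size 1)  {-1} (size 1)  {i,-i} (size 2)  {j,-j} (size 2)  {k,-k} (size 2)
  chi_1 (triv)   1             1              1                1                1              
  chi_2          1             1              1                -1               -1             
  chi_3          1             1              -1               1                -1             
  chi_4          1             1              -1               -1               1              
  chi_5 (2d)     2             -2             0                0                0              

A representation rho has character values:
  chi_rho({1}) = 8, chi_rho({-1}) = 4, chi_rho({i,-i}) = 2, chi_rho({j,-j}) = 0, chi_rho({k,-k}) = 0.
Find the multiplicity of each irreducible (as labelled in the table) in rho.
Multiplicities: chi_1: 2, chi_2: 2, chi_3: 1, chi_4: 1, chi_5: 1.

Details: Use <chi_rho, chi> = (1/|G|) sum_C |C| * chi_rho(C) * conj(chi(C)) with |G| = 8 for each irreducible chi in the table:
  <chi_rho, chi_1> = (1/8)[1*(8)*conj(1) + 1*(4)*conj(1) + 2*(2)*conj(1) + 2*(0)*conj(1) + 2*(0)*conj(1)]
      = (1/8)[(8) + (4) + (4) + (0) + (0)] = 16/8 = 2
  <chi_rho, chi_2> = (1/8)[1*(8)*conj(1) + 1*(4)*conj(1) + 2*(2)*conj(1) + 2*(0)*conj(-1) + 2*(0)*conj(-1)]
      = (1/8)[(8) + (4) + (4) + (0) + (0)] = 16/8 = 2
  <chi_rho, chi_3> = (1/8)[1*(8)*conj(1) + 1*(4)*conj(1) + 2*(2)*conj(-1) + 2*(0)*conj(1) + 2*(0)*conj(-1)]
      = (1/8)[(8) + (4) + (-4) + (0) + (0)] = 8/8 = 1
  <chi_rho, chi_4> = (1/8)[1*(8)*conj(1) + 1*(4)*conj(1) + 2*(2)*conj(-1) + 2*(0)*conj(-1) + 2*(0)*conj(1)]
      = (1/8)[(8) + (4) + (-4) + (0) + (0)] = 8/8 = 1
  <chi_rho, chi_5> = (1/8)[1*(8)*conj(2) + 1*(4)*conj(-2) + 2*(2)*conj(0) + 2*(0)*conj(0) + 2*(0)*conj(0)]
      = (1/8)[(16) + (-8) + (0) + (0) + (0)] = 8/8 = 1
Dimension check: dim(rho) = sum (mult * dim) = 2*1 + 2*1 + 1*1 + 1*1 + 1*2 = 8 = chi_rho(e) = 8.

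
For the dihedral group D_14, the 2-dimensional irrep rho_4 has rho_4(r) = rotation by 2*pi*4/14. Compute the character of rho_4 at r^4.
chi_{rho_4}(r^4) = 2*cos(2*pi*4*4/14) = 2*cos(16*pi/7)

Why: rho_4(r^4) is rotation by angle 2*pi*4*4/14, whose trace is 2*cos(2*pi*4*4/14) = 2*cos(16*pi/7).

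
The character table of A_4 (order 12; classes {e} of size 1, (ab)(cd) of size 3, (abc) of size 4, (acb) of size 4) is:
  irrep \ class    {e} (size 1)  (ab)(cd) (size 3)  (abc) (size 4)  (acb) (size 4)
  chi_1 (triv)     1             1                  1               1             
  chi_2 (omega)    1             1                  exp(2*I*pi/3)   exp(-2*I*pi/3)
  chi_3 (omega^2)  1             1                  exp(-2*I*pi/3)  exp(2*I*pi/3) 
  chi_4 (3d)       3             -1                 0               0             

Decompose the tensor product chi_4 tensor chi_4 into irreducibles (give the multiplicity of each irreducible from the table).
chi_4 tensor chi_4 = chi_1 + chi_2 + chi_3 + 2*chi_4 (all other irreducibles have multiplicity 0).

Reasoning: The character of a tensor product is the pointwise product (chi_4 * chi_4)(C) = chi_4(C) * chi_4(C):
  {e}: (3)*(3), (ab)(cd): (-1)*(-1), (abc): (0)*(0), (acb): (0)*(0)
so (chi_4 * chi_4) takes values
  {e} -> 9, (ab)(cd) -> 1, (abc) -> 0, (acb) -> 0.
Now take the inner product of this character with each irreducible chi from the table, <chi_4*chi_4, chi> = (1/12) sum_C |C| (chi_4*chi_4)(C) conj(chi(C)):
  <chi_4*chi_4, chi_1> = (1/12)[1*(9)*conj(1) + 3*(1)*conj(1) + 4*(0)*conj(1) + 4*(0)*conj(1)]
      = (1/12)[(9) + (3) + (0) + (0)] = 12/12 = 1
  <chi_4*chi_4, chi_2> = (1/12)[1*(9)*conj(1) + 3*(1)*conj(1) + 4*(0)*conj(exp(2*I*pi/3)) + 4*(0)*conj(exp(-2*I*pi/3))]
      = (1/12)[(9) + (3) + (0) + (0)] = 12/12 = 1
  <chi_4*chi_4, chi_3> = (1/12)[1*(9)*conj(1) + 3*(1)*conj(1) + 4*(0)*conj(exp(-2*I*pi/3)) + 4*(0)*conj(exp(2*I*pi/3))]
      = (1/12)[(9) + (3) + (0) + (0)] = 12/12 = 1
  <chi_4*chi_4, chi_4> = (1/12)[1*(9)*conj(3) + 3*(1)*conj(-1) + 4*(0)*conj(0) + 4*(0)*conj(0)]
      = (1/12)[(27) + (-3) + (0) + (0)] = 24/12 = 2
(Exp terms are combined using exp(i*s)*conj(exp(i*t)) = exp(i*(s-t)), and sums of them are collapsed using the identity that for every m > 1 the m distinct m-th roots of unity sum to 0, e.g. 1 + exp(2*I*pi/3) + exp(-2*I*pi/3) = 0.)
Hence the multiplicities are chi_1: 1, chi_2: 1, chi_3: 1, chi_4: 2. Dimension check: dim(chi_4)*dim(chi_4) = 3*3 = 9 and sum (mult * dim) = 1*1 + 1*1 + 1*1 + 2*3 = 9.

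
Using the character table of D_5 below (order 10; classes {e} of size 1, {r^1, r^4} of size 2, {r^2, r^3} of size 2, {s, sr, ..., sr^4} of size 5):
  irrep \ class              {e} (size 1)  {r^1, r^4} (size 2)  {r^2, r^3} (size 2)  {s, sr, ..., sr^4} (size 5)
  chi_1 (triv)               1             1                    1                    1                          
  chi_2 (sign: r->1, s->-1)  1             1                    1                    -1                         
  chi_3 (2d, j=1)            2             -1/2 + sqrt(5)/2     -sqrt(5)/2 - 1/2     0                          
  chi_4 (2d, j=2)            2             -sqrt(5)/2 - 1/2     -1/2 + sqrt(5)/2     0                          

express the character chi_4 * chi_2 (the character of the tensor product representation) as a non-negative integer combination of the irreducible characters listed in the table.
chi_4 tensor chi_2 = chi_4 (all other irreducibles have multiplicity 0).

Working: The character of a tensor product is the pointwise product (chi_4 * chi_2)(C) = chi_4(C) * chi_2(C):
  {e}: (2)*(1), {r^1, r^4}: (-sqrt(5)/2 - 1/2)*(1), {r^2, r^3}: (-1/2 + sqrt(5)/2)*(1), {s, sr, ..., sr^4}: (0)*(-1)
so (chi_4 * chi_2) takes values
  {e} -> 2, {r^1, r^4} -> -sqrt(5)/2 - 1/2, {r^2, r^3} -> -1/2 + sqrt(5)/2, {s, sr, ..., sr^4} -> 0.
Now take the inner product of this character with each irreducible chi from the table, <chi_4*chi_2, chi> = (1/10) sum_C |C| (chi_4*chi_2)(C) conj(chi(C)):
  <chi_4*chi_2, chi_1> = (1/10)[1*(2)*conj(1) + 2*(-sqrt(5)/2 - 1/2)*conj(1) + 2*(-1/2 + sqrt(5)/2)*conj(1) + 5*(0)*conj(1)]
      = (1/10)[(2) + (-sqrt(5) - 1) + (-1 + sqrt(5)) + (0)] = 0/10 = 0
  <chi_4*chi_2, chi_2> = (1/10)[1*(2)*conj(1) + 2*(-sqrt(5)/2 - 1/2)*conj(1) + 2*(-1/2 + sqrt(5)/2)*conj(1) + 5*(0)*conj(-1)]
      = (1/10)[(2) + (-sqrt(5) - 1) + (-1 + sqrt(5)) + (0)] = 0/10 = 0
  <chi_4*chi_2, chi_3> = (1/10)[1*(2)*conj(2) + 2*(-sqrt(5)/2 - 1/2)*conj(-1/2 + sqrt(5)/2) + 2*(-1/2 + sqrt(5)/2)*conj(-sqrt(5)/2 - 1/2) + 5*(0)*conj(0)]
      = (1/10)[(4) + (-2) + (-2) + (0)] = 0/10 = 0
  <chi_4*chi_2, chi_4> = (1/10)[1*(2)*conj(2) + 2*(-sqrt(5)/2 - 1/2)*conj(-sqrt(5)/2 - 1/2) + 2*(-1/2 + sqrt(5)/2)*conj(-1/2 + sqrt(5)/2) + 5*(0)*conj(0)]
      = (1/10)[(4) + (sqrt(5) + 3) + (3 - sqrt(5)) + (0)] = 10/10 = 1
Hence the multiplicities are chi_4: 1. Dimension check: dim(chi_4)*dim(chi_2) = 2*1 = 2 and sum (mult * dim) = 1*2 = 2.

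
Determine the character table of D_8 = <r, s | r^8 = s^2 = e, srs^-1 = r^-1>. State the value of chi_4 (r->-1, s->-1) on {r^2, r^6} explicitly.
Conjugacy classes: {e} of size 1, {r^4} of size 1, {r^1, r^7} of size 2, {r^2, r^6} of size 2, {r^3, r^5} of size 2, {s, sr^2, ...} of size 4, {sr, sr^3, ...} of size 4.
Character table:
  irrep \ class              {e} (size 1)  {r^4} (size 1)  {r^1, r^7} (size 2)  {r^2, r^6} (size 2)  {r^3, r^5} (size 2)  {s, sr^2, ...} (size 4)  {sr, sr^3, ...} (size 4)
  chi_1 (triv)               1             1               1                    1                    1                    1                        1                       
  chi_2 (sign: r->1, s->-1)  1             1               1                    1                    1                    -1                       -1                      
  chi_3 (r->-1, s->1)        1             1               -1                   1                    -1                   1                        -1                      
  chi_4 (r->-1, s->-1)       1             1               -1                   1                    -1                   -1                       1                       
  chi_5 (2d, j=1)            2             -2              sqrt(2)              0                    -sqrt(2)             0                        0                       
  chi_6 (2d, j=2)            2             2               0                    -2                   0                    0                        0                       
  chi_7 (2d, j=3)            2             -2              -sqrt(2)             0                    sqrt(2)              0                        0                       

Spot check: chi_4 (r->-1, s->-1) on {r^2, r^6} = 1.

Why: D_8 has order 2*8 = 16 with 7 conjugacy classes, hence 7 irreducibles. Sum of squared dims 1 + 1 + 1 + 1 + 4 + 4 + 4 = 16 = |G|. Linear characters come from the abelianisation; the 2-dimensional irreps have character r^k -> 2*cos(2*pi*j*k/8), reflections -> 0.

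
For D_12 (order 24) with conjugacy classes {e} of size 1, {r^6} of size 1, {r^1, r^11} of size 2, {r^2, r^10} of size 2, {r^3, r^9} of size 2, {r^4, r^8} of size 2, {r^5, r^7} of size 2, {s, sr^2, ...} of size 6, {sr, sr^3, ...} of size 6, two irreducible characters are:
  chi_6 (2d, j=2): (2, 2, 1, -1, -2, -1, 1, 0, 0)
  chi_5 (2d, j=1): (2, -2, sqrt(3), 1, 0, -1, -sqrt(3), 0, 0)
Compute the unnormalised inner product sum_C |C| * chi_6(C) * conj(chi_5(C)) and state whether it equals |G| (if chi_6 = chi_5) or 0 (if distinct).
Sum = 0; so <chi_6, chi_5> = 0 (distinct irreducibles are orthogonal).

Working: Compute term by term over conjugacy classes (|C| * chi_6(C) * conj(chi_5(C))):
  1*(2)*conj(2) + 1*(2)*conj(-2) + 2*(1)*conj(sqrt(3)) + 2*(-1)*conj(1) + 2*(-2)*conj(0) + 2*(-1)*conj(-1) + 2*(1)*conj(-sqrt(3)) + 6*(0)*conj(0) + 6*(0)*conj(0)
  = (4) + (-4) + (2*sqrt(3)) + (-2) + (0) + (2) + (-2*sqrt(3)) + (0) + (0)
  = 0.
Dividing by |G| = 24 gives 0/24 = 0, matching the row-orthogonality relation <chi_6, chi_5> = [chi_6 = chi_5].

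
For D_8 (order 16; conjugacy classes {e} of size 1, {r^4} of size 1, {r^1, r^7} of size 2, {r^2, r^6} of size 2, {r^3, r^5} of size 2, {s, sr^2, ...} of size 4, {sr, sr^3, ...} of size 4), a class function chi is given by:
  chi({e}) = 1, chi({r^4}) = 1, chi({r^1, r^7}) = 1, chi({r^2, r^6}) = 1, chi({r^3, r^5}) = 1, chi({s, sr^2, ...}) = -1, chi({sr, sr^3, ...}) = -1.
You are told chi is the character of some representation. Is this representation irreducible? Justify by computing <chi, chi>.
Irreducible: <chi, chi> = 1.

Justification: <chi, chi> = (1/|G|) sum_C |C| * |chi(C)|^2 = (1/16)[1*|1|^2 + 1*|1|^2 + 2*|1|^2 + 2*|1|^2 + 2*|1|^2 + 4*|-1|^2 + 4*|-1|^2]
  = (1/16)[(1) + (1) + (2) + (2) + (2) + (4) + (4)] = 16/16 = 1.
A character is irreducible iff <chi, chi> = 1, so this representation is irreducible.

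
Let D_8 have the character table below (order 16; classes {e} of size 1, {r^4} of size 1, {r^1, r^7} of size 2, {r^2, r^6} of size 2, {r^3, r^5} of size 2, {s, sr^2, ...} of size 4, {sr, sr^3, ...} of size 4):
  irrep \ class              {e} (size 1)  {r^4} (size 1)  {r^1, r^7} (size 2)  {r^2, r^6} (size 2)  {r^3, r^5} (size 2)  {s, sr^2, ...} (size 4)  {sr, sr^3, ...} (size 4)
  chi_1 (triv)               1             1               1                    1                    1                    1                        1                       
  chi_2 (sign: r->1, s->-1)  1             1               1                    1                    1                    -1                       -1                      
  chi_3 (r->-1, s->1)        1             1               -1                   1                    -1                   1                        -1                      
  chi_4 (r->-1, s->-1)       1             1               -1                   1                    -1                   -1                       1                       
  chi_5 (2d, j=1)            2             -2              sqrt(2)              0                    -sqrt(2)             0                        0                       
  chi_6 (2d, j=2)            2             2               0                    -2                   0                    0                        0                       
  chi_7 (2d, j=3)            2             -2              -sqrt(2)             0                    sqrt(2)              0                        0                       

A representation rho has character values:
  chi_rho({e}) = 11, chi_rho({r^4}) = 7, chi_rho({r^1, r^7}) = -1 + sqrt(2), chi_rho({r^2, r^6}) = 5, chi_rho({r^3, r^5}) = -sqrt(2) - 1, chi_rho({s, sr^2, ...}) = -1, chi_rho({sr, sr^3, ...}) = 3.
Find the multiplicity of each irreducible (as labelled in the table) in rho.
Multiplicities: chi_1: 2, chi_2: 1, chi_3: 1, chi_4: 3, chi_5: 1, chi_6: 1, chi_7: 0.

Derivation: Use <chi_rho, chi> = (1/|G|) sum_C |C| * chi_rho(C) * conj(chi(C)) with |G| = 16 for each irreducible chi in the table:
  <chi_rho, chi_1> = (1/16)[1*(11)*conj(1) + 1*(7)*conj(1) + 2*(-1 + sqrt(2))*conj(1) + 2*(5)*conj(1) + 2*(-sqrt(2) - 1)*conj(1) + 4*(-1)*conj(1) + 4*(3)*conj(1)]
      = (1/16)[(11) + (7) + (-2 + 2*sqrt(2)) + (10) + (-2*sqrt(2) - 2) + (-4) + (12)] = 32/16 = 2
  <chi_rho, chi_2> = (1/16)[1*(11)*conj(1) + 1*(7)*conj(1) + 2*(-1 + sqrt(2))*conj(1) + 2*(5)*conj(1) + 2*(-sqrt(2) - 1)*conj(1) + 4*(-1)*conj(-1) + 4*(3)*conj(-1)]
      = (1/16)[(11) + (7) + (-2 + 2*sqrt(2)) + (10) + (-2*sqrt(2) - 2) + (4) + (-12)] = 16/16 = 1
  <chi_rho, chi_3> = (1/16)[1*(11)*conj(1) + 1*(7)*conj(1) + 2*(-1 + sqrt(2))*conj(-1) + 2*(5)*conj(1) + 2*(-sqrt(2) - 1)*conj(-1) + 4*(-1)*conj(1) + 4*(3)*conj(-1)]
      = (1/16)[(11) + (7) + (2 - 2*sqrt(2)) + (10) + (2 + 2*sqrt(2)) + (-4) + (-12)] = 16/16 = 1
  <chi_rho, chi_4> = (1/16)[1*(11)*conj(1) + 1*(7)*conj(1) + 2*(-1 + sqrt(2))*conj(-1) + 2*(5)*conj(1) + 2*(-sqrt(2) - 1)*conj(-1) + 4*(-1)*conj(-1) + 4*(3)*conj(1)]
      = (1/16)[(11) + (7) + (2 - 2*sqrt(2)) + (10) + (2 + 2*sqrt(2)) + (4) + (12)] = 48/16 = 3
  <chi_rho, chi_5> = (1/16)[1*(11)*conj(2) + 1*(7)*conj(-2) + 2*(-1 + sqrt(2))*conj(sqrt(2)) + 2*(5)*conj(0) + 2*(-sqrt(2) - 1)*conj(-sqrt(2)) + 4*(-1)*conj(0) + 4*(3)*conj(0)]
      = (1/16)[(22) + (-14) + (4 - 2*sqrt(2)) + (0) + (2*sqrt(2) + 4) + (0) + (0)] = 16/16 = 1
  <chi_rho, chi_6> = (1/16)[1*(11)*conj(2) + 1*(7)*conj(2) + 2*(-1 + sqrt(2))*conj(0) + 2*(5)*conj(-2) + 2*(-sqrt(2) - 1)*conj(0) + 4*(-1)*conj(0) + 4*(3)*conj(0)]
      = (1/16)[(22) + (14) + (0) + (-20) + (0) + (0) + (0)] = 16/16 = 1
  <chi_rho, chi_7> = (1/16)[1*(11)*conj(2) + 1*(7)*conj(-2) + 2*(-1 + sqrt(2))*conj(-sqrt(2)) + 2*(5)*conj(0) + 2*(-sqrt(2) - 1)*conj(sqrt(2)) + 4*(-1)*conj(0) + 4*(3)*conj(0)]
      = (1/16)[(22) + (-14) + (-4 + 2*sqrt(2)) + (0) + (-4 - 2*sqrt(2)) + (0) + (0)] = 0/16 = 0
Dimension check: dim(rho) = sum (mult * dim) = 2*1 + 1*1 + 1*1 + 3*1 + 1*2 + 1*2 + 0*2 = 11 = chi_rho(e) = 11.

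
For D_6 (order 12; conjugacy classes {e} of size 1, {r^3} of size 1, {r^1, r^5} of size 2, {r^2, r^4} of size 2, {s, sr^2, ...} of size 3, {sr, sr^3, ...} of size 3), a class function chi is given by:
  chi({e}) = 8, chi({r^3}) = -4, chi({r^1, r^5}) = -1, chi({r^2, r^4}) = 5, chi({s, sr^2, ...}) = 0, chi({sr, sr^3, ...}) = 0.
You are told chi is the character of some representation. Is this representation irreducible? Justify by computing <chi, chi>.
Not irreducible (reducible): <chi, chi> = 11 > 1.

Why: <chi, chi> = (1/|G|) sum_C |C| * |chi(C)|^2 = (1/12)[1*|8|^2 + 1*|-4|^2 + 2*|-1|^2 + 2*|5|^2 + 3*|0|^2 + 3*|0|^2]
  = (1/12)[(64) + (16) + (2) + (50) + (0) + (0)] = 132/12 = 11.
A character is irreducible iff <chi, chi> = 1, so this representation is reducible.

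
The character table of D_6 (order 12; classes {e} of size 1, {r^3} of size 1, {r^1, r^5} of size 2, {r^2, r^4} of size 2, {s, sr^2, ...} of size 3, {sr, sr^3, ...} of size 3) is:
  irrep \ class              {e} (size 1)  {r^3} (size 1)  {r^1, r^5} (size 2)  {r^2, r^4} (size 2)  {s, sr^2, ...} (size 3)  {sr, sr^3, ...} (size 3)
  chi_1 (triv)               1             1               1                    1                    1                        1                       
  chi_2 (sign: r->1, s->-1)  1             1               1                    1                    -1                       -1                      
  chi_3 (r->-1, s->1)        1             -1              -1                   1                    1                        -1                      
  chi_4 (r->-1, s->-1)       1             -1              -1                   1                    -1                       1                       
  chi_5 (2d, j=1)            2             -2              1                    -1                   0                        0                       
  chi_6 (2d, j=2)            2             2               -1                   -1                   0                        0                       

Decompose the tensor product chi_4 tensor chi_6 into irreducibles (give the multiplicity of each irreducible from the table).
chi_4 tensor chi_6 = chi_5 (all other irreducibles have multiplicity 0).

Working: The character of a tensor product is the pointwise product (chi_4 * chi_6)(C) = chi_4(C) * chi_6(C):
  {e}: (1)*(2), {r^3}: (-1)*(2), {r^1, r^5}: (-1)*(-1), {r^2, r^4}: (1)*(-1), {s, sr^2, ...}: (-1)*(0), {sr, sr^3, ...}: (1)*(0)
so (chi_4 * chi_6) takes values
  {e} -> 2, {r^3} -> -2, {r^1, r^5} -> 1, {r^2, r^4} -> -1, {s, sr^2, ...} -> 0, {sr, sr^3, ...} -> 0.
Now take the inner product of this character with each irreducible chi from the table, <chi_4*chi_6, chi> = (1/12) sum_C |C| (chi_4*chi_6)(C) conj(chi(C)):
  <chi_4*chi_6, chi_1> = (1/12)[1*(2)*conj(1) + 1*(-2)*conj(1) + 2*(1)*conj(1) + 2*(-1)*conj(1) + 3*(0)*conj(1) + 3*(0)*conj(1)]
      = (1/12)[(2) + (-2) + (2) + (-2) + (0) + (0)] = 0/12 = 0
  <chi_4*chi_6, chi_2> = (1/12)[1*(2)*conj(1) + 1*(-2)*conj(1) + 2*(1)*conj(1) + 2*(-1)*conj(1) + 3*(0)*conj(-1) + 3*(0)*conj(-1)]
      = (1/12)[(2) + (-2) + (2) + (-2) + (0) + (0)] = 0/12 = 0
  <chi_4*chi_6, chi_3> = (1/12)[1*(2)*conj(1) + 1*(-2)*conj(-1) + 2*(1)*conj(-1) + 2*(-1)*conj(1) + 3*(0)*conj(1) + 3*(0)*conj(-1)]
      = (1/12)[(2) + (2) + (-2) + (-2) + (0) + (0)] = 0/12 = 0
  <chi_4*chi_6, chi_4> = (1/12)[1*(2)*conj(1) + 1*(-2)*conj(-1) + 2*(1)*conj(-1) + 2*(-1)*conj(1) + 3*(0)*conj(-1) + 3*(0)*conj(1)]
      = (1/12)[(2) + (2) + (-2) + (-2) + (0) + (0)] = 0/12 = 0
  <chi_4*chi_6, chi_5> = (1/12)[1*(2)*conj(2) + 1*(-2)*conj(-2) + 2*(1)*conj(1) + 2*(-1)*conj(-1) + 3*(0)*conj(0) + 3*(0)*conj(0)]
      = (1/12)[(4) + (4) + (2) + (2) + (0) + (0)] = 12/12 = 1
  <chi_4*chi_6, chi_6> = (1/12)[1*(2)*conj(2) + 1*(-2)*conj(2) + 2*(1)*conj(-1) + 2*(-1)*conj(-1) + 3*(0)*conj(0) + 3*(0)*conj(0)]
      = (1/12)[(4) + (-4) + (-2) + (2) + (0) + (0)] = 0/12 = 0
Hence the multiplicities are chi_5: 1. Dimension check: dim(chi_4)*dim(chi_6) = 1*2 = 2 and sum (mult * dim) = 1*2 = 2.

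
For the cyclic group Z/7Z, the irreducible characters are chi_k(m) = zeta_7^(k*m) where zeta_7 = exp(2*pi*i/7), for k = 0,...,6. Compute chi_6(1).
chi_6(1) = zeta_7^6 = exp(-2*I*pi/7)

Working: chi_6(1) = zeta_7^(6*1) = zeta_7^6. Since zeta_7^7 = 1, this equals zeta_7^6 = exp(2*pi*i*6/7) = exp(-2*I*pi/7).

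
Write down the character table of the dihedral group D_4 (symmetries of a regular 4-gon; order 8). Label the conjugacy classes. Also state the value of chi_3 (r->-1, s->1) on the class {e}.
Conjugacy classes: {e} of size 1, {r^2} of size 1, {r^1, r^3} of size 2, {s, sr^2, ...} of size 2, {sr, sr^3, ...} of size 2.
Character table:
  irrep \ class              {e} (size 1)  {r^2} (size 1)  {r^1, r^3} (size 2)  {s, sr^2, ...} (size 2)  {sr, sr^3, ...} (size 2)
  chi_1 (triv)               1             1               1                    1                        1                       
  chi_2 (sign: r->1, s->-1)  1             1               1                    -1                       -1                      
  chi_3 (r->-1, s->1)        1             1               -1                   1                        -1                      
  chi_4 (r->-1, s->-1)       1             1               -1                   -1                       1                       
  chi_5 (2d, j=1)            2             -2              0                    0                        0                       

Spot check: chi_3 (r->-1, s->1) on {e} = 1.

Argument: D_4 has order 2*4 = 8 with 5 conjugacy classes, hence 5 irreducibles. Sum of squared dims 1 + 1 + 1 + 1 + 4 = 8 = |G|. Linear characters come from the abelianisation; the 2-dimensional irreps have character r^k -> 2*cos(2*pi*j*k/4), reflections -> 0.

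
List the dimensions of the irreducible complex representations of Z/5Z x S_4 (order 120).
Dimensions: 1, 1, 1, 1, 1, 1, 1, 1, 1, 1, 2, 2, 2, 2, 2, 3, 3, 3, 3, 3, 3, 3, 3, 3, 3

Argument: There are 25 irreducibles (= number of conjugacy classes). Their dimensions d_i satisfy sum d_i^2 = |G| = 120: 1 + 1 + 1 + 1 + 1 + 1 + 1 + 1 + 1 + 1 + 4 + 4 + 4 + 4 + 4 + 9 + 9 + 9 + 9 + 9 + 9 + 9 + 9 + 9 + 9 = 120. (For the product with Z/5Z: each of the 5 1-dim characters of Z/5Z tensors with each irrep of S_4, giving 5 copies of each S_4-dimension.)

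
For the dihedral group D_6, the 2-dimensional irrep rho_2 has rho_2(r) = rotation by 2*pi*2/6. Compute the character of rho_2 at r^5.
chi_{rho_2}(r^5) = 2*cos(2*pi*2*5/6) = -1

Reasoning: rho_2(r^5) is rotation by angle 2*pi*2*5/6, whose trace is 2*cos(2*pi*2*5/6) = -1.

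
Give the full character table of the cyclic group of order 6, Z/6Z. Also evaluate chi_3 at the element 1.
Character table of Z/6Z (irreps indexed chi_0,...,chi_5 with chi_k(m) = zeta_6^(k*m), zeta_6 = exp(2*pi*i/6)):
  irrep \ class  {0} (size 1)  {1} (size 1)    {2} (size 1)    {3} (size 1)  {4} (size 1)    {5} (size 1)  
  chi_0          1             1               1               1             1               1             
  chi_1          1             exp(I*pi/3)     exp(2*I*pi/3)   -1            exp(-2*I*pi/3)  exp(-I*pi/3)  
  chi_2          1             exp(2*I*pi/3)   exp(-2*I*pi/3)  1             exp(2*I*pi/3)   exp(-2*I*pi/3)
  chi_3          1             -1              1               -1            1               -1            
  chi_4          1             exp(-2*I*pi/3)  exp(2*I*pi/3)   1             exp(-2*I*pi/3)  exp(2*I*pi/3) 
  chi_5          1             exp(-I*pi/3)    exp(-2*I*pi/3)  -1            exp(2*I*pi/3)   exp(I*pi/3)   

Spot check: chi_3(1) = zeta_6^(3*1) = zeta_6^3 = -1.

Argument: Z/6Z is abelian, so all 6 irreducible complex representations are 1-dimensional. They are given by chi_k(m) = zeta_6^(k*m) for k = 0,...,5. Row orthogonality: sum_m chi_k(m) conj(chi_l(m)) = 6 * [k = l].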